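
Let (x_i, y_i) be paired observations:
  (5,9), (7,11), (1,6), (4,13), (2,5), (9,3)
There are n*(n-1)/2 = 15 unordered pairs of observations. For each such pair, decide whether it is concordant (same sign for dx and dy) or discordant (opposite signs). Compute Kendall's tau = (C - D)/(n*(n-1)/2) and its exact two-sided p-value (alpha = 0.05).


Step 1: Enumerate the 15 unordered pairs (i,j) with i<j and classify each by sign(x_j-x_i) * sign(y_j-y_i).
  (1,2):dx=+2,dy=+2->C; (1,3):dx=-4,dy=-3->C; (1,4):dx=-1,dy=+4->D; (1,5):dx=-3,dy=-4->C
  (1,6):dx=+4,dy=-6->D; (2,3):dx=-6,dy=-5->C; (2,4):dx=-3,dy=+2->D; (2,5):dx=-5,dy=-6->C
  (2,6):dx=+2,dy=-8->D; (3,4):dx=+3,dy=+7->C; (3,5):dx=+1,dy=-1->D; (3,6):dx=+8,dy=-3->D
  (4,5):dx=-2,dy=-8->C; (4,6):dx=+5,dy=-10->D; (5,6):dx=+7,dy=-2->D
Step 2: C = 7, D = 8, total pairs = 15.
Step 3: tau = (C - D)/(n(n-1)/2) = (7 - 8)/15 = -0.066667.
Step 4: Exact two-sided p-value (enumerate n! = 720 permutations of y under H0): p = 1.000000.
Step 5: alpha = 0.05. fail to reject H0.

tau_b = -0.0667 (C=7, D=8), p = 1.000000, fail to reject H0.


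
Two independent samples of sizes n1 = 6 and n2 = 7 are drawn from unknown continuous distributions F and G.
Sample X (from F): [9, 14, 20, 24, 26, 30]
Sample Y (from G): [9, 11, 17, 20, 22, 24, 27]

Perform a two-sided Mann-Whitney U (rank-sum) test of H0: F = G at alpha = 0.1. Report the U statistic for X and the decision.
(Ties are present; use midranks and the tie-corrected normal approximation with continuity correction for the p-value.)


Step 1: Combine and sort all 13 observations; assign midranks.
sorted (value, group): (9,X), (9,Y), (11,Y), (14,X), (17,Y), (20,X), (20,Y), (22,Y), (24,X), (24,Y), (26,X), (27,Y), (30,X)
ranks: 9->1.5, 9->1.5, 11->3, 14->4, 17->5, 20->6.5, 20->6.5, 22->8, 24->9.5, 24->9.5, 26->11, 27->12, 30->13
Step 2: Rank sum for X: R1 = 1.5 + 4 + 6.5 + 9.5 + 11 + 13 = 45.5.
Step 3: U_X = R1 - n1(n1+1)/2 = 45.5 - 6*7/2 = 45.5 - 21 = 24.5.
       U_Y = n1*n2 - U_X = 42 - 24.5 = 17.5.
Step 4: Ties are present, so use the tie-corrected normal approximation (with continuity correction) for the p-value.
Step 5: p-value = 0.666942; compare to alpha = 0.1. fail to reject H0.

U_X = 24.5, p = 0.666942, fail to reject H0 at alpha = 0.1.


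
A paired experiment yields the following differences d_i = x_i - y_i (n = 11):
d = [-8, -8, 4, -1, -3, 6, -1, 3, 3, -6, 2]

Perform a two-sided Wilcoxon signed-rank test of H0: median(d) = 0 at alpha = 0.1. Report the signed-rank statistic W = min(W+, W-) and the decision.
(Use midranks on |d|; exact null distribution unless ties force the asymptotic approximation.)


Step 1: Drop any zero differences (none here) and take |d_i|.
|d| = [8, 8, 4, 1, 3, 6, 1, 3, 3, 6, 2]
Step 2: Midrank |d_i| (ties get averaged ranks).
ranks: |8|->10.5, |8|->10.5, |4|->7, |1|->1.5, |3|->5, |6|->8.5, |1|->1.5, |3|->5, |3|->5, |6|->8.5, |2|->3
Step 3: Attach original signs; sum ranks with positive sign and with negative sign.
W+ = 7 + 8.5 + 5 + 5 + 3 = 28.5
W- = 10.5 + 10.5 + 1.5 + 5 + 1.5 + 8.5 = 37.5
(Check: W+ + W- = 66 should equal n(n+1)/2 = 66.)
Step 4: Test statistic W = min(W+, W-) = 28.5.
Step 5: Ties in |d|, so use the tie-corrected normal approximation.
        E[W] = n(n+1)/4 = 11*12/4 = 33.
        Tie groups: |d|=1 (t=2), |d|=3 (t=3), |d|=6 (t=2), |d|=8 (t=2); sum(t^3 - t) = 42.
        Var[W] = n(n+1)(2n+1)/24 - sum(t^3-t)/48 = 3036/24 - 42/48 = 125.625.
        z = (W - E[W]) / sqrt(Var[W]) = (28.5 - 33) / 11.2083 = -0.4015.
        Two-sided p = 2*Phi(z) = 0.688060.
Step 6: alpha = 0.1. fail to reject H0.

W+ = 28.5, W- = 37.5, W = min = 28.5, p = 0.688060, fail to reject H0.


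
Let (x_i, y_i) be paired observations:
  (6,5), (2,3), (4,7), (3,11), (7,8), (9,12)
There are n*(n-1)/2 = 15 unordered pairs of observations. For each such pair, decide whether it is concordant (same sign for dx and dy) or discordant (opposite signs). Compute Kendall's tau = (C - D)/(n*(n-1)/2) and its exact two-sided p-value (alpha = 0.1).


Step 1: Enumerate the 15 unordered pairs (i,j) with i<j and classify each by sign(x_j-x_i) * sign(y_j-y_i).
  (1,2):dx=-4,dy=-2->C; (1,3):dx=-2,dy=+2->D; (1,4):dx=-3,dy=+6->D; (1,5):dx=+1,dy=+3->C
  (1,6):dx=+3,dy=+7->C; (2,3):dx=+2,dy=+4->C; (2,4):dx=+1,dy=+8->C; (2,5):dx=+5,dy=+5->C
  (2,6):dx=+7,dy=+9->C; (3,4):dx=-1,dy=+4->D; (3,5):dx=+3,dy=+1->C; (3,6):dx=+5,dy=+5->C
  (4,5):dx=+4,dy=-3->D; (4,6):dx=+6,dy=+1->C; (5,6):dx=+2,dy=+4->C
Step 2: C = 11, D = 4, total pairs = 15.
Step 3: tau = (C - D)/(n(n-1)/2) = (11 - 4)/15 = 0.466667.
Step 4: Exact two-sided p-value (enumerate n! = 720 permutations of y under H0): p = 0.272222.
Step 5: alpha = 0.1. fail to reject H0.

tau_b = 0.4667 (C=11, D=4), p = 0.272222, fail to reject H0.


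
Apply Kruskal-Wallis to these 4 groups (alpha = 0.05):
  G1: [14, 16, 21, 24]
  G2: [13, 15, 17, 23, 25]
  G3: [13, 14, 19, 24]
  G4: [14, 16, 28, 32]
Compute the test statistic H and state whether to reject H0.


Step 1: Combine all N = 17 observations and assign midranks.
sorted (value, group, rank): (13,G2,1.5), (13,G3,1.5), (14,G1,4), (14,G3,4), (14,G4,4), (15,G2,6), (16,G1,7.5), (16,G4,7.5), (17,G2,9), (19,G3,10), (21,G1,11), (23,G2,12), (24,G1,13.5), (24,G3,13.5), (25,G2,15), (28,G4,16), (32,G4,17)
Step 2: Sum ranks within each group.
R_1 = 36 (n_1 = 4)
R_2 = 43.5 (n_2 = 5)
R_3 = 29 (n_3 = 4)
R_4 = 44.5 (n_4 = 4)
Step 3: H = 12/(N(N+1)) * sum(R_i^2/n_i) - 3(N+1)
     = 12/(17*18) * (36^2/4 + 43.5^2/5 + 29^2/4 + 44.5^2/4) - 3*18
     = 0.039216 * 1407.76 - 54
     = 1.206373.
Step 4: Ties present; correction factor C = 1 - 42/(17^3 - 17) = 0.991422. Corrected H = 1.206373 / 0.991422 = 1.216811.
Step 5: Under H0, H ~ chi^2(3); p-value = 0.748975.
Step 6: alpha = 0.05. fail to reject H0.

H = 1.2168, df = 3, p = 0.748975, fail to reject H0.


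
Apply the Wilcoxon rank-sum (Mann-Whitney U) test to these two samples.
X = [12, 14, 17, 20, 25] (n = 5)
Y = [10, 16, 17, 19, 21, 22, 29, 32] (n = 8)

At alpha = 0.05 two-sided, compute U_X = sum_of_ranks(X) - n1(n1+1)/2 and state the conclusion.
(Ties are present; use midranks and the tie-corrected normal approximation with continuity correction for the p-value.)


Step 1: Combine and sort all 13 observations; assign midranks.
sorted (value, group): (10,Y), (12,X), (14,X), (16,Y), (17,X), (17,Y), (19,Y), (20,X), (21,Y), (22,Y), (25,X), (29,Y), (32,Y)
ranks: 10->1, 12->2, 14->3, 16->4, 17->5.5, 17->5.5, 19->7, 20->8, 21->9, 22->10, 25->11, 29->12, 32->13
Step 2: Rank sum for X: R1 = 2 + 3 + 5.5 + 8 + 11 = 29.5.
Step 3: U_X = R1 - n1(n1+1)/2 = 29.5 - 5*6/2 = 29.5 - 15 = 14.5.
       U_Y = n1*n2 - U_X = 40 - 14.5 = 25.5.
Step 4: Ties are present, so use the tie-corrected normal approximation (with continuity correction) for the p-value.
Step 5: p-value = 0.463600; compare to alpha = 0.05. fail to reject H0.

U_X = 14.5, p = 0.463600, fail to reject H0 at alpha = 0.05.


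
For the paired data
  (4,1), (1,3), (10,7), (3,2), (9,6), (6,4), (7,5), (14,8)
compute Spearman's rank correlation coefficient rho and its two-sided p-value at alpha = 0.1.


Step 1: Rank x and y separately (midranks; no ties here).
rank(x): 4->3, 1->1, 10->7, 3->2, 9->6, 6->4, 7->5, 14->8
rank(y): 1->1, 3->3, 7->7, 2->2, 6->6, 4->4, 5->5, 8->8
Step 2: d_i = R_x(i) - R_y(i); compute d_i^2.
  (3-1)^2=4, (1-3)^2=4, (7-7)^2=0, (2-2)^2=0, (6-6)^2=0, (4-4)^2=0, (5-5)^2=0, (8-8)^2=0
sum(d^2) = 8.
Step 3: rho = 1 - 6*8 / (8*(8^2 - 1)) = 1 - 48/504 = 0.904762.
Step 4: Under H0, t = rho * sqrt((n-2)/(1-rho^2)) = 5.2034 ~ t(6).
Step 5: Two-sided p-value from the t-distribution with 6 df = 0.002008.
Step 6: alpha = 0.1. reject H0.

rho = 0.9048, p = 0.002008, reject H0 at alpha = 0.1.


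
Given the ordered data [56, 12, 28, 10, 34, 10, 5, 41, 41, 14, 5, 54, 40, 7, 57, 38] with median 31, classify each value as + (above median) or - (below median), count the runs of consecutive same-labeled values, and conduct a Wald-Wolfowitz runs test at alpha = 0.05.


Step 1: Compute median = 31; label A = above, B = below.
Labels in order: ABBBABBAABBAABAA  (n_A = 8, n_B = 8)
Step 2: Count runs R = 9.
Step 3: Under H0 (random ordering), E[R] = 2*n_A*n_B/(n_A+n_B) + 1 = 2*8*8/16 + 1 = 9.0000.
        Var[R] = 2*n_A*n_B*(2*n_A*n_B - n_A - n_B) / ((n_A+n_B)^2 * (n_A+n_B-1)) = 14336/3840 = 3.7333.
        SD[R] = 1.9322.
Step 4: R = E[R], so z = 0 with no continuity correction.
Step 5: Two-sided p-value via normal approximation = 2*(1 - Phi(|z|)) = 1.000000.
Step 6: alpha = 0.05. fail to reject H0.

R = 9, z = 0.0000, p = 1.000000, fail to reject H0.


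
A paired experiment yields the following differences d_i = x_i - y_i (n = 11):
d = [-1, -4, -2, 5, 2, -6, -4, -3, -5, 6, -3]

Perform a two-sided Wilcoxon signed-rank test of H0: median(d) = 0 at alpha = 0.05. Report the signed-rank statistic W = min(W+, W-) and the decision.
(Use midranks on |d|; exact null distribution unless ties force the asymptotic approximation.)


Step 1: Drop any zero differences (none here) and take |d_i|.
|d| = [1, 4, 2, 5, 2, 6, 4, 3, 5, 6, 3]
Step 2: Midrank |d_i| (ties get averaged ranks).
ranks: |1|->1, |4|->6.5, |2|->2.5, |5|->8.5, |2|->2.5, |6|->10.5, |4|->6.5, |3|->4.5, |5|->8.5, |6|->10.5, |3|->4.5
Step 3: Attach original signs; sum ranks with positive sign and with negative sign.
W+ = 8.5 + 2.5 + 10.5 = 21.5
W- = 1 + 6.5 + 2.5 + 10.5 + 6.5 + 4.5 + 8.5 + 4.5 = 44.5
(Check: W+ + W- = 66 should equal n(n+1)/2 = 66.)
Step 4: Test statistic W = min(W+, W-) = 21.5.
Step 5: Ties in |d|, so use the tie-corrected normal approximation.
        E[W] = n(n+1)/4 = 11*12/4 = 33.
        Tie groups: |d|=2 (t=2), |d|=3 (t=2), |d|=4 (t=2), |d|=5 (t=2), |d|=6 (t=2); sum(t^3 - t) = 30.
        Var[W] = n(n+1)(2n+1)/24 - sum(t^3-t)/48 = 3036/24 - 30/48 = 125.875.
        z = (W - E[W]) / sqrt(Var[W]) = (21.5 - 33) / 11.2194 = -1.0250.
        Two-sided p = 2*Phi(z) = 0.305358.
Step 6: alpha = 0.05. fail to reject H0.

W+ = 21.5, W- = 44.5, W = min = 21.5, p = 0.305358, fail to reject H0.


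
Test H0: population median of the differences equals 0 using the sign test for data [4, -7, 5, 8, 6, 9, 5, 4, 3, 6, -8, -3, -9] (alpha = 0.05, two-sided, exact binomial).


Step 1: Discard zero differences. Original n = 13; n_eff = number of nonzero differences = 13.
Nonzero differences (with sign): +4, -7, +5, +8, +6, +9, +5, +4, +3, +6, -8, -3, -9
Step 2: Count signs: positive = 9, negative = 4.
Step 3: Under H0: P(positive) = 0.5, so the number of positives S ~ Bin(13, 0.5).
Step 4: Two-sided exact p-value = sum of Bin(13,0.5) probabilities at or below the observed probability = 0.266846.
Step 5: alpha = 0.05. fail to reject H0.

n_eff = 13, pos = 9, neg = 4, p = 0.266846, fail to reject H0.


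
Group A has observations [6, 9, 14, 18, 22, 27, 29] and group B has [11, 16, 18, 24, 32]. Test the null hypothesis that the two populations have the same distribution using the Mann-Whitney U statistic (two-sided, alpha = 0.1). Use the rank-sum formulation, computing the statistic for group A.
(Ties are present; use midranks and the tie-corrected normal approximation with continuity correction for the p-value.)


Step 1: Combine and sort all 12 observations; assign midranks.
sorted (value, group): (6,X), (9,X), (11,Y), (14,X), (16,Y), (18,X), (18,Y), (22,X), (24,Y), (27,X), (29,X), (32,Y)
ranks: 6->1, 9->2, 11->3, 14->4, 16->5, 18->6.5, 18->6.5, 22->8, 24->9, 27->10, 29->11, 32->12
Step 2: Rank sum for X: R1 = 1 + 2 + 4 + 6.5 + 8 + 10 + 11 = 42.5.
Step 3: U_X = R1 - n1(n1+1)/2 = 42.5 - 7*8/2 = 42.5 - 28 = 14.5.
       U_Y = n1*n2 - U_X = 35 - 14.5 = 20.5.
Step 4: Ties are present, so use the tie-corrected normal approximation (with continuity correction) for the p-value.
Step 5: p-value = 0.684221; compare to alpha = 0.1. fail to reject H0.

U_X = 14.5, p = 0.684221, fail to reject H0 at alpha = 0.1.


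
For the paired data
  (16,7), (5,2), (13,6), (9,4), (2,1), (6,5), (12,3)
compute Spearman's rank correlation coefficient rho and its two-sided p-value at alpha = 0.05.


Step 1: Rank x and y separately (midranks; no ties here).
rank(x): 16->7, 5->2, 13->6, 9->4, 2->1, 6->3, 12->5
rank(y): 7->7, 2->2, 6->6, 4->4, 1->1, 5->5, 3->3
Step 2: d_i = R_x(i) - R_y(i); compute d_i^2.
  (7-7)^2=0, (2-2)^2=0, (6-6)^2=0, (4-4)^2=0, (1-1)^2=0, (3-5)^2=4, (5-3)^2=4
sum(d^2) = 8.
Step 3: rho = 1 - 6*8 / (7*(7^2 - 1)) = 1 - 48/336 = 0.857143.
Step 4: Under H0, t = rho * sqrt((n-2)/(1-rho^2)) = 3.7210 ~ t(5).
Step 5: Two-sided p-value from the t-distribution with 5 df = 0.013697.
Step 6: alpha = 0.05. reject H0.

rho = 0.8571, p = 0.013697, reject H0 at alpha = 0.05.


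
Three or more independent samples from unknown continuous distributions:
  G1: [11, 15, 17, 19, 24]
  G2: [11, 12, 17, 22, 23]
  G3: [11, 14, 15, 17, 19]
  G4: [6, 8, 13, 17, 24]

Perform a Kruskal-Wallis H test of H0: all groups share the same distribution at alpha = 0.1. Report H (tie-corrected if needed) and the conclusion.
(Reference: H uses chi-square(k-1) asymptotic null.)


Step 1: Combine all N = 20 observations and assign midranks.
sorted (value, group, rank): (6,G4,1), (8,G4,2), (11,G1,4), (11,G2,4), (11,G3,4), (12,G2,6), (13,G4,7), (14,G3,8), (15,G1,9.5), (15,G3,9.5), (17,G1,12.5), (17,G2,12.5), (17,G3,12.5), (17,G4,12.5), (19,G1,15.5), (19,G3,15.5), (22,G2,17), (23,G2,18), (24,G1,19.5), (24,G4,19.5)
Step 2: Sum ranks within each group.
R_1 = 61 (n_1 = 5)
R_2 = 57.5 (n_2 = 5)
R_3 = 49.5 (n_3 = 5)
R_4 = 42 (n_4 = 5)
Step 3: H = 12/(N(N+1)) * sum(R_i^2/n_i) - 3(N+1)
     = 12/(20*21) * (61^2/5 + 57.5^2/5 + 49.5^2/5 + 42^2/5) - 3*21
     = 0.028571 * 2248.3 - 63
     = 1.237143.
Step 4: Ties present; correction factor C = 1 - 102/(20^3 - 20) = 0.987218. Corrected H = 1.237143 / 0.987218 = 1.253161.
Step 5: Under H0, H ~ chi^2(3); p-value = 0.740284.
Step 6: alpha = 0.1. fail to reject H0.

H = 1.2532, df = 3, p = 0.740284, fail to reject H0.


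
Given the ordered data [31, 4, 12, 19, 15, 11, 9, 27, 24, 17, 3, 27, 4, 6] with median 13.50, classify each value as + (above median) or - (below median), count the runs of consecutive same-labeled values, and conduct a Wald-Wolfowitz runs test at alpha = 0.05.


Step 1: Compute median = 13.50; label A = above, B = below.
Labels in order: ABBAABBAAABABB  (n_A = 7, n_B = 7)
Step 2: Count runs R = 8.
Step 3: Under H0 (random ordering), E[R] = 2*n_A*n_B/(n_A+n_B) + 1 = 2*7*7/14 + 1 = 8.0000.
        Var[R] = 2*n_A*n_B*(2*n_A*n_B - n_A - n_B) / ((n_A+n_B)^2 * (n_A+n_B-1)) = 8232/2548 = 3.2308.
        SD[R] = 1.7974.
Step 4: R = E[R], so z = 0 with no continuity correction.
Step 5: Two-sided p-value via normal approximation = 2*(1 - Phi(|z|)) = 1.000000.
Step 6: alpha = 0.05. fail to reject H0.

R = 8, z = 0.0000, p = 1.000000, fail to reject H0.


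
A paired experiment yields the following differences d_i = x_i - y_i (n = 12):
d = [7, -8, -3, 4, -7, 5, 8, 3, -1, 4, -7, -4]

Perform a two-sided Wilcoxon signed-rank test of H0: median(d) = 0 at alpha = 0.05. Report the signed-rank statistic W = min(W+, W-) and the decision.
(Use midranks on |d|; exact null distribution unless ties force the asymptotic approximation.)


Step 1: Drop any zero differences (none here) and take |d_i|.
|d| = [7, 8, 3, 4, 7, 5, 8, 3, 1, 4, 7, 4]
Step 2: Midrank |d_i| (ties get averaged ranks).
ranks: |7|->9, |8|->11.5, |3|->2.5, |4|->5, |7|->9, |5|->7, |8|->11.5, |3|->2.5, |1|->1, |4|->5, |7|->9, |4|->5
Step 3: Attach original signs; sum ranks with positive sign and with negative sign.
W+ = 9 + 5 + 7 + 11.5 + 2.5 + 5 = 40
W- = 11.5 + 2.5 + 9 + 1 + 9 + 5 = 38
(Check: W+ + W- = 78 should equal n(n+1)/2 = 78.)
Step 4: Test statistic W = min(W+, W-) = 38.
Step 5: Ties in |d|, so use the tie-corrected normal approximation.
        E[W] = n(n+1)/4 = 12*13/4 = 39.
        Tie groups: |d|=3 (t=2), |d|=4 (t=3), |d|=7 (t=3), |d|=8 (t=2); sum(t^3 - t) = 60.
        Var[W] = n(n+1)(2n+1)/24 - sum(t^3-t)/48 = 3900/24 - 60/48 = 161.25.
        z = (W - E[W]) / sqrt(Var[W]) = (38 - 39) / 12.6984 = -0.0787.
        Two-sided p = 2*Phi(z) = 0.937232.
Step 6: alpha = 0.05. fail to reject H0.

W+ = 40, W- = 38, W = min = 38, p = 0.937232, fail to reject H0.


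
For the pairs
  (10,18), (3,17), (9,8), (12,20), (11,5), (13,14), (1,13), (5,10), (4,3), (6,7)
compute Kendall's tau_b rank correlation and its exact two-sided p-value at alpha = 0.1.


Step 1: Enumerate the 45 unordered pairs (i,j) with i<j and classify each by sign(x_j-x_i) * sign(y_j-y_i).
  (1,2):dx=-7,dy=-1->C; (1,3):dx=-1,dy=-10->C; (1,4):dx=+2,dy=+2->C; (1,5):dx=+1,dy=-13->D
  (1,6):dx=+3,dy=-4->D; (1,7):dx=-9,dy=-5->C; (1,8):dx=-5,dy=-8->C; (1,9):dx=-6,dy=-15->C
  (1,10):dx=-4,dy=-11->C; (2,3):dx=+6,dy=-9->D; (2,4):dx=+9,dy=+3->C; (2,5):dx=+8,dy=-12->D
  (2,6):dx=+10,dy=-3->D; (2,7):dx=-2,dy=-4->C; (2,8):dx=+2,dy=-7->D; (2,9):dx=+1,dy=-14->D
  (2,10):dx=+3,dy=-10->D; (3,4):dx=+3,dy=+12->C; (3,5):dx=+2,dy=-3->D; (3,6):dx=+4,dy=+6->C
  (3,7):dx=-8,dy=+5->D; (3,8):dx=-4,dy=+2->D; (3,9):dx=-5,dy=-5->C; (3,10):dx=-3,dy=-1->C
  (4,5):dx=-1,dy=-15->C; (4,6):dx=+1,dy=-6->D; (4,7):dx=-11,dy=-7->C; (4,8):dx=-7,dy=-10->C
  (4,9):dx=-8,dy=-17->C; (4,10):dx=-6,dy=-13->C; (5,6):dx=+2,dy=+9->C; (5,7):dx=-10,dy=+8->D
  (5,8):dx=-6,dy=+5->D; (5,9):dx=-7,dy=-2->C; (5,10):dx=-5,dy=+2->D; (6,7):dx=-12,dy=-1->C
  (6,8):dx=-8,dy=-4->C; (6,9):dx=-9,dy=-11->C; (6,10):dx=-7,dy=-7->C; (7,8):dx=+4,dy=-3->D
  (7,9):dx=+3,dy=-10->D; (7,10):dx=+5,dy=-6->D; (8,9):dx=-1,dy=-7->C; (8,10):dx=+1,dy=-3->D
  (9,10):dx=+2,dy=+4->C
Step 2: C = 26, D = 19, total pairs = 45.
Step 3: tau = (C - D)/(n(n-1)/2) = (26 - 19)/45 = 0.155556.
Step 4: Exact two-sided p-value (enumerate n! = 3628800 permutations of y under H0): p = 0.600654.
Step 5: alpha = 0.1. fail to reject H0.

tau_b = 0.1556 (C=26, D=19), p = 0.600654, fail to reject H0.


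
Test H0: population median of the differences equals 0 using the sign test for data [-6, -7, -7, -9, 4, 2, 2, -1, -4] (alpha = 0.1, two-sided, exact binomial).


Step 1: Discard zero differences. Original n = 9; n_eff = number of nonzero differences = 9.
Nonzero differences (with sign): -6, -7, -7, -9, +4, +2, +2, -1, -4
Step 2: Count signs: positive = 3, negative = 6.
Step 3: Under H0: P(positive) = 0.5, so the number of positives S ~ Bin(9, 0.5).
Step 4: Two-sided exact p-value = sum of Bin(9,0.5) probabilities at or below the observed probability = 0.507812.
Step 5: alpha = 0.1. fail to reject H0.

n_eff = 9, pos = 3, neg = 6, p = 0.507812, fail to reject H0.


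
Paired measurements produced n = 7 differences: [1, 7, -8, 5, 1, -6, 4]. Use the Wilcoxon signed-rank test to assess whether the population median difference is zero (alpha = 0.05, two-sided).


Step 1: Drop any zero differences (none here) and take |d_i|.
|d| = [1, 7, 8, 5, 1, 6, 4]
Step 2: Midrank |d_i| (ties get averaged ranks).
ranks: |1|->1.5, |7|->6, |8|->7, |5|->4, |1|->1.5, |6|->5, |4|->3
Step 3: Attach original signs; sum ranks with positive sign and with negative sign.
W+ = 1.5 + 6 + 4 + 1.5 + 3 = 16
W- = 7 + 5 = 12
(Check: W+ + W- = 28 should equal n(n+1)/2 = 28.)
Step 4: Test statistic W = min(W+, W-) = 12.
Step 5: Ties in |d|, so use the tie-corrected normal approximation.
        E[W] = n(n+1)/4 = 7*8/4 = 14.
        Tie groups: |d|=1 (t=2); sum(t^3 - t) = 6.
        Var[W] = n(n+1)(2n+1)/24 - sum(t^3-t)/48 = 840/24 - 6/48 = 34.875.
        z = (W - E[W]) / sqrt(Var[W]) = (12 - 14) / 5.9055 = -0.3387.
        Two-sided p = 2*Phi(z) = 0.734861.
Step 6: alpha = 0.05. fail to reject H0.

W+ = 16, W- = 12, W = min = 12, p = 0.734861, fail to reject H0.


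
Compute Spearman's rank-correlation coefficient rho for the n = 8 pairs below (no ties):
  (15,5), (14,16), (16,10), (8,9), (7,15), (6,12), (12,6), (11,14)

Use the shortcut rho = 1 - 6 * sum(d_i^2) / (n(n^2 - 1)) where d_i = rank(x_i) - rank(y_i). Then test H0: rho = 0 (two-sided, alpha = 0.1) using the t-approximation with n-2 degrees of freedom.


Step 1: Rank x and y separately (midranks; no ties here).
rank(x): 15->7, 14->6, 16->8, 8->3, 7->2, 6->1, 12->5, 11->4
rank(y): 5->1, 16->8, 10->4, 9->3, 15->7, 12->5, 6->2, 14->6
Step 2: d_i = R_x(i) - R_y(i); compute d_i^2.
  (7-1)^2=36, (6-8)^2=4, (8-4)^2=16, (3-3)^2=0, (2-7)^2=25, (1-5)^2=16, (5-2)^2=9, (4-6)^2=4
sum(d^2) = 110.
Step 3: rho = 1 - 6*110 / (8*(8^2 - 1)) = 1 - 660/504 = -0.309524.
Step 4: Under H0, t = rho * sqrt((n-2)/(1-rho^2)) = -0.7973 ~ t(6).
Step 5: Two-sided p-value from the t-distribution with 6 df = 0.455645.
Step 6: alpha = 0.1. fail to reject H0.

rho = -0.3095, p = 0.455645, fail to reject H0 at alpha = 0.1.


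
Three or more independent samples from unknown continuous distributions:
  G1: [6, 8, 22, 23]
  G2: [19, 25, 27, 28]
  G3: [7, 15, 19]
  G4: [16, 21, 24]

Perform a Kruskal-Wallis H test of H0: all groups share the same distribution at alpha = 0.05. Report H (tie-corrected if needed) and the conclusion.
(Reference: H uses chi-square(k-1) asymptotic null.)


Step 1: Combine all N = 14 observations and assign midranks.
sorted (value, group, rank): (6,G1,1), (7,G3,2), (8,G1,3), (15,G3,4), (16,G4,5), (19,G2,6.5), (19,G3,6.5), (21,G4,8), (22,G1,9), (23,G1,10), (24,G4,11), (25,G2,12), (27,G2,13), (28,G2,14)
Step 2: Sum ranks within each group.
R_1 = 23 (n_1 = 4)
R_2 = 45.5 (n_2 = 4)
R_3 = 12.5 (n_3 = 3)
R_4 = 24 (n_4 = 3)
Step 3: H = 12/(N(N+1)) * sum(R_i^2/n_i) - 3(N+1)
     = 12/(14*15) * (23^2/4 + 45.5^2/4 + 12.5^2/3 + 24^2/3) - 3*15
     = 0.057143 * 893.896 - 45
     = 6.079762.
Step 4: Ties present; correction factor C = 1 - 6/(14^3 - 14) = 0.997802. Corrected H = 6.079762 / 0.997802 = 6.093153.
Step 5: Under H0, H ~ chi^2(3); p-value = 0.107165.
Step 6: alpha = 0.05. fail to reject H0.

H = 6.0932, df = 3, p = 0.107165, fail to reject H0.


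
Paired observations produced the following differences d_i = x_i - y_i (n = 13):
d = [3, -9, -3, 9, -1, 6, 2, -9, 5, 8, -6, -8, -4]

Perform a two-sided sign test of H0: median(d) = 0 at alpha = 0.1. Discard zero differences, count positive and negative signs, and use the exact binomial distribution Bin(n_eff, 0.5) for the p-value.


Step 1: Discard zero differences. Original n = 13; n_eff = number of nonzero differences = 13.
Nonzero differences (with sign): +3, -9, -3, +9, -1, +6, +2, -9, +5, +8, -6, -8, -4
Step 2: Count signs: positive = 6, negative = 7.
Step 3: Under H0: P(positive) = 0.5, so the number of positives S ~ Bin(13, 0.5).
Step 4: Two-sided exact p-value = sum of Bin(13,0.5) probabilities at or below the observed probability = 1.000000.
Step 5: alpha = 0.1. fail to reject H0.

n_eff = 13, pos = 6, neg = 7, p = 1.000000, fail to reject H0.


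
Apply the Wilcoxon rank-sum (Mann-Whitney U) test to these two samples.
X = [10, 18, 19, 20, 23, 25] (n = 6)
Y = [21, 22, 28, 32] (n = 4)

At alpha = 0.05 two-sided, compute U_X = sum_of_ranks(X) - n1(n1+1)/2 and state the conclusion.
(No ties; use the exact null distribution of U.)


Step 1: Combine and sort all 10 observations; assign midranks.
sorted (value, group): (10,X), (18,X), (19,X), (20,X), (21,Y), (22,Y), (23,X), (25,X), (28,Y), (32,Y)
ranks: 10->1, 18->2, 19->3, 20->4, 21->5, 22->6, 23->7, 25->8, 28->9, 32->10
Step 2: Rank sum for X: R1 = 1 + 2 + 3 + 4 + 7 + 8 = 25.
Step 3: U_X = R1 - n1(n1+1)/2 = 25 - 6*7/2 = 25 - 21 = 4.
       U_Y = n1*n2 - U_X = 24 - 4 = 20.
Step 4: No ties, so the exact null distribution of U (based on enumerating the C(10,6) = 210 equally likely rank assignments) gives the two-sided p-value.
Step 5: p-value = 0.114286; compare to alpha = 0.05. fail to reject H0.

U_X = 4, p = 0.114286, fail to reject H0 at alpha = 0.05.


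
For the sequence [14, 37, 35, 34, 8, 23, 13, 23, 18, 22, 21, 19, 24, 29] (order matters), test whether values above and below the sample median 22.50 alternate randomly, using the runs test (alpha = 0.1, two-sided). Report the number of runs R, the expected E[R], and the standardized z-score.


Step 1: Compute median = 22.50; label A = above, B = below.
Labels in order: BAAABABABBBBAA  (n_A = 7, n_B = 7)
Step 2: Count runs R = 8.
Step 3: Under H0 (random ordering), E[R] = 2*n_A*n_B/(n_A+n_B) + 1 = 2*7*7/14 + 1 = 8.0000.
        Var[R] = 2*n_A*n_B*(2*n_A*n_B - n_A - n_B) / ((n_A+n_B)^2 * (n_A+n_B-1)) = 8232/2548 = 3.2308.
        SD[R] = 1.7974.
Step 4: R = E[R], so z = 0 with no continuity correction.
Step 5: Two-sided p-value via normal approximation = 2*(1 - Phi(|z|)) = 1.000000.
Step 6: alpha = 0.1. fail to reject H0.

R = 8, z = 0.0000, p = 1.000000, fail to reject H0.


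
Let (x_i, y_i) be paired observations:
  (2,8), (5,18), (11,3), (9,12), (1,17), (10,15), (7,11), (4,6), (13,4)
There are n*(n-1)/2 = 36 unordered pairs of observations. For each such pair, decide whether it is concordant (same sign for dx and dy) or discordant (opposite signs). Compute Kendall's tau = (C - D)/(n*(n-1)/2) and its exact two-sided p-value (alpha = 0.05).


Step 1: Enumerate the 36 unordered pairs (i,j) with i<j and classify each by sign(x_j-x_i) * sign(y_j-y_i).
  (1,2):dx=+3,dy=+10->C; (1,3):dx=+9,dy=-5->D; (1,4):dx=+7,dy=+4->C; (1,5):dx=-1,dy=+9->D
  (1,6):dx=+8,dy=+7->C; (1,7):dx=+5,dy=+3->C; (1,8):dx=+2,dy=-2->D; (1,9):dx=+11,dy=-4->D
  (2,3):dx=+6,dy=-15->D; (2,4):dx=+4,dy=-6->D; (2,5):dx=-4,dy=-1->C; (2,6):dx=+5,dy=-3->D
  (2,7):dx=+2,dy=-7->D; (2,8):dx=-1,dy=-12->C; (2,9):dx=+8,dy=-14->D; (3,4):dx=-2,dy=+9->D
  (3,5):dx=-10,dy=+14->D; (3,6):dx=-1,dy=+12->D; (3,7):dx=-4,dy=+8->D; (3,8):dx=-7,dy=+3->D
  (3,9):dx=+2,dy=+1->C; (4,5):dx=-8,dy=+5->D; (4,6):dx=+1,dy=+3->C; (4,7):dx=-2,dy=-1->C
  (4,8):dx=-5,dy=-6->C; (4,9):dx=+4,dy=-8->D; (5,6):dx=+9,dy=-2->D; (5,7):dx=+6,dy=-6->D
  (5,8):dx=+3,dy=-11->D; (5,9):dx=+12,dy=-13->D; (6,7):dx=-3,dy=-4->C; (6,8):dx=-6,dy=-9->C
  (6,9):dx=+3,dy=-11->D; (7,8):dx=-3,dy=-5->C; (7,9):dx=+6,dy=-7->D; (8,9):dx=+9,dy=-2->D
Step 2: C = 13, D = 23, total pairs = 36.
Step 3: tau = (C - D)/(n(n-1)/2) = (13 - 23)/36 = -0.277778.
Step 4: Exact two-sided p-value (enumerate n! = 362880 permutations of y under H0): p = 0.358488.
Step 5: alpha = 0.05. fail to reject H0.

tau_b = -0.2778 (C=13, D=23), p = 0.358488, fail to reject H0.


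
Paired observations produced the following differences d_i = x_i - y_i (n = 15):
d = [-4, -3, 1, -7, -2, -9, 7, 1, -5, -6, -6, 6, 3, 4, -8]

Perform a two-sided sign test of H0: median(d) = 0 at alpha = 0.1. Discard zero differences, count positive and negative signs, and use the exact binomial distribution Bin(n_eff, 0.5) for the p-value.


Step 1: Discard zero differences. Original n = 15; n_eff = number of nonzero differences = 15.
Nonzero differences (with sign): -4, -3, +1, -7, -2, -9, +7, +1, -5, -6, -6, +6, +3, +4, -8
Step 2: Count signs: positive = 6, negative = 9.
Step 3: Under H0: P(positive) = 0.5, so the number of positives S ~ Bin(15, 0.5).
Step 4: Two-sided exact p-value = sum of Bin(15,0.5) probabilities at or below the observed probability = 0.607239.
Step 5: alpha = 0.1. fail to reject H0.

n_eff = 15, pos = 6, neg = 9, p = 0.607239, fail to reject H0.


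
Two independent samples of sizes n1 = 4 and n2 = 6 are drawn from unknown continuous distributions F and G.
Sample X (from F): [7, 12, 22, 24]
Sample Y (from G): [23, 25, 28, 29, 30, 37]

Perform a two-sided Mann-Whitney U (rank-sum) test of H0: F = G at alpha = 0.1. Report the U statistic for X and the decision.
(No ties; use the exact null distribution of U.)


Step 1: Combine and sort all 10 observations; assign midranks.
sorted (value, group): (7,X), (12,X), (22,X), (23,Y), (24,X), (25,Y), (28,Y), (29,Y), (30,Y), (37,Y)
ranks: 7->1, 12->2, 22->3, 23->4, 24->5, 25->6, 28->7, 29->8, 30->9, 37->10
Step 2: Rank sum for X: R1 = 1 + 2 + 3 + 5 = 11.
Step 3: U_X = R1 - n1(n1+1)/2 = 11 - 4*5/2 = 11 - 10 = 1.
       U_Y = n1*n2 - U_X = 24 - 1 = 23.
Step 4: No ties, so the exact null distribution of U (based on enumerating the C(10,4) = 210 equally likely rank assignments) gives the two-sided p-value.
Step 5: p-value = 0.019048; compare to alpha = 0.1. reject H0.

U_X = 1, p = 0.019048, reject H0 at alpha = 0.1.


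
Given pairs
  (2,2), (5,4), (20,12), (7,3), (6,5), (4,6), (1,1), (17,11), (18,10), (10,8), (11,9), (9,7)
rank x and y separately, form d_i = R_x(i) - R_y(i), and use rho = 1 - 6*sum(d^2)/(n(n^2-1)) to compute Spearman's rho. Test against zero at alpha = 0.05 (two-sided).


Step 1: Rank x and y separately (midranks; no ties here).
rank(x): 2->2, 5->4, 20->12, 7->6, 6->5, 4->3, 1->1, 17->10, 18->11, 10->8, 11->9, 9->7
rank(y): 2->2, 4->4, 12->12, 3->3, 5->5, 6->6, 1->1, 11->11, 10->10, 8->8, 9->9, 7->7
Step 2: d_i = R_x(i) - R_y(i); compute d_i^2.
  (2-2)^2=0, (4-4)^2=0, (12-12)^2=0, (6-3)^2=9, (5-5)^2=0, (3-6)^2=9, (1-1)^2=0, (10-11)^2=1, (11-10)^2=1, (8-8)^2=0, (9-9)^2=0, (7-7)^2=0
sum(d^2) = 20.
Step 3: rho = 1 - 6*20 / (12*(12^2 - 1)) = 1 - 120/1716 = 0.930070.
Step 4: Under H0, t = rho * sqrt((n-2)/(1-rho^2)) = 8.0057 ~ t(10).
Step 5: Two-sided p-value from the t-distribution with 10 df = 0.000012.
Step 6: alpha = 0.05. reject H0.

rho = 0.9301, p = 0.000012, reject H0 at alpha = 0.05.


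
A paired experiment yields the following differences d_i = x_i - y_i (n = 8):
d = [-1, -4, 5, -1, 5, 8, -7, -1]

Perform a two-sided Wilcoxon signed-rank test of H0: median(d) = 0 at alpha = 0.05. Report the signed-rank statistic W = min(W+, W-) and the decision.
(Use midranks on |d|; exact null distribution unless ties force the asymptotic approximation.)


Step 1: Drop any zero differences (none here) and take |d_i|.
|d| = [1, 4, 5, 1, 5, 8, 7, 1]
Step 2: Midrank |d_i| (ties get averaged ranks).
ranks: |1|->2, |4|->4, |5|->5.5, |1|->2, |5|->5.5, |8|->8, |7|->7, |1|->2
Step 3: Attach original signs; sum ranks with positive sign and with negative sign.
W+ = 5.5 + 5.5 + 8 = 19
W- = 2 + 4 + 2 + 7 + 2 = 17
(Check: W+ + W- = 36 should equal n(n+1)/2 = 36.)
Step 4: Test statistic W = min(W+, W-) = 17.
Step 5: Ties in |d|, so use the tie-corrected normal approximation.
        E[W] = n(n+1)/4 = 8*9/4 = 18.
        Tie groups: |d|=1 (t=3), |d|=5 (t=2); sum(t^3 - t) = 30.
        Var[W] = n(n+1)(2n+1)/24 - sum(t^3-t)/48 = 1224/24 - 30/48 = 50.375.
        z = (W - E[W]) / sqrt(Var[W]) = (17 - 18) / 7.0975 = -0.1409.
        Two-sided p = 2*Phi(z) = 0.887954.
Step 6: alpha = 0.05. fail to reject H0.

W+ = 19, W- = 17, W = min = 17, p = 0.887954, fail to reject H0.


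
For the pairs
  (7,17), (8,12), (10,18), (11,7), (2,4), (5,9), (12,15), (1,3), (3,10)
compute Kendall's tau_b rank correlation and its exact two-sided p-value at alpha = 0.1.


Step 1: Enumerate the 36 unordered pairs (i,j) with i<j and classify each by sign(x_j-x_i) * sign(y_j-y_i).
  (1,2):dx=+1,dy=-5->D; (1,3):dx=+3,dy=+1->C; (1,4):dx=+4,dy=-10->D; (1,5):dx=-5,dy=-13->C
  (1,6):dx=-2,dy=-8->C; (1,7):dx=+5,dy=-2->D; (1,8):dx=-6,dy=-14->C; (1,9):dx=-4,dy=-7->C
  (2,3):dx=+2,dy=+6->C; (2,4):dx=+3,dy=-5->D; (2,5):dx=-6,dy=-8->C; (2,6):dx=-3,dy=-3->C
  (2,7):dx=+4,dy=+3->C; (2,8):dx=-7,dy=-9->C; (2,9):dx=-5,dy=-2->C; (3,4):dx=+1,dy=-11->D
  (3,5):dx=-8,dy=-14->C; (3,6):dx=-5,dy=-9->C; (3,7):dx=+2,dy=-3->D; (3,8):dx=-9,dy=-15->C
  (3,9):dx=-7,dy=-8->C; (4,5):dx=-9,dy=-3->C; (4,6):dx=-6,dy=+2->D; (4,7):dx=+1,dy=+8->C
  (4,8):dx=-10,dy=-4->C; (4,9):dx=-8,dy=+3->D; (5,6):dx=+3,dy=+5->C; (5,7):dx=+10,dy=+11->C
  (5,8):dx=-1,dy=-1->C; (5,9):dx=+1,dy=+6->C; (6,7):dx=+7,dy=+6->C; (6,8):dx=-4,dy=-6->C
  (6,9):dx=-2,dy=+1->D; (7,8):dx=-11,dy=-12->C; (7,9):dx=-9,dy=-5->C; (8,9):dx=+2,dy=+7->C
Step 2: C = 27, D = 9, total pairs = 36.
Step 3: tau = (C - D)/(n(n-1)/2) = (27 - 9)/36 = 0.500000.
Step 4: Exact two-sided p-value (enumerate n! = 362880 permutations of y under H0): p = 0.075176.
Step 5: alpha = 0.1. reject H0.

tau_b = 0.5000 (C=27, D=9), p = 0.075176, reject H0.


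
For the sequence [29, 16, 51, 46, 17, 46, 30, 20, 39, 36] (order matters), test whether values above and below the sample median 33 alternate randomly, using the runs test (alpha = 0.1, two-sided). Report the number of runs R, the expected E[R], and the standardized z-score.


Step 1: Compute median = 33; label A = above, B = below.
Labels in order: BBAABABBAA  (n_A = 5, n_B = 5)
Step 2: Count runs R = 6.
Step 3: Under H0 (random ordering), E[R] = 2*n_A*n_B/(n_A+n_B) + 1 = 2*5*5/10 + 1 = 6.0000.
        Var[R] = 2*n_A*n_B*(2*n_A*n_B - n_A - n_B) / ((n_A+n_B)^2 * (n_A+n_B-1)) = 2000/900 = 2.2222.
        SD[R] = 1.4907.
Step 4: R = E[R], so z = 0 with no continuity correction.
Step 5: Two-sided p-value via normal approximation = 2*(1 - Phi(|z|)) = 1.000000.
Step 6: alpha = 0.1. fail to reject H0.

R = 6, z = 0.0000, p = 1.000000, fail to reject H0.


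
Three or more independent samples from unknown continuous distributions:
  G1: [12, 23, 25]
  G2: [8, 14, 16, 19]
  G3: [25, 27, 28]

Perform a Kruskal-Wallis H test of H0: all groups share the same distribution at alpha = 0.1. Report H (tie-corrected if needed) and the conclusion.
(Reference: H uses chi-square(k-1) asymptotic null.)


Step 1: Combine all N = 10 observations and assign midranks.
sorted (value, group, rank): (8,G2,1), (12,G1,2), (14,G2,3), (16,G2,4), (19,G2,5), (23,G1,6), (25,G1,7.5), (25,G3,7.5), (27,G3,9), (28,G3,10)
Step 2: Sum ranks within each group.
R_1 = 15.5 (n_1 = 3)
R_2 = 13 (n_2 = 4)
R_3 = 26.5 (n_3 = 3)
Step 3: H = 12/(N(N+1)) * sum(R_i^2/n_i) - 3(N+1)
     = 12/(10*11) * (15.5^2/3 + 13^2/4 + 26.5^2/3) - 3*11
     = 0.109091 * 356.417 - 33
     = 5.881818.
Step 4: Ties present; correction factor C = 1 - 6/(10^3 - 10) = 0.993939. Corrected H = 5.881818 / 0.993939 = 5.917683.
Step 5: Under H0, H ~ chi^2(2); p-value = 0.051879.
Step 6: alpha = 0.1. reject H0.

H = 5.9177, df = 2, p = 0.051879, reject H0.


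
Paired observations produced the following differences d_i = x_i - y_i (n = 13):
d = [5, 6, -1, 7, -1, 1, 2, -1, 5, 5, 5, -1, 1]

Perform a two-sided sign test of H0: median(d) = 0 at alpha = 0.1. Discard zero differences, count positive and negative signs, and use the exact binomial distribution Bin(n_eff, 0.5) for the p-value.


Step 1: Discard zero differences. Original n = 13; n_eff = number of nonzero differences = 13.
Nonzero differences (with sign): +5, +6, -1, +7, -1, +1, +2, -1, +5, +5, +5, -1, +1
Step 2: Count signs: positive = 9, negative = 4.
Step 3: Under H0: P(positive) = 0.5, so the number of positives S ~ Bin(13, 0.5).
Step 4: Two-sided exact p-value = sum of Bin(13,0.5) probabilities at or below the observed probability = 0.266846.
Step 5: alpha = 0.1. fail to reject H0.

n_eff = 13, pos = 9, neg = 4, p = 0.266846, fail to reject H0.


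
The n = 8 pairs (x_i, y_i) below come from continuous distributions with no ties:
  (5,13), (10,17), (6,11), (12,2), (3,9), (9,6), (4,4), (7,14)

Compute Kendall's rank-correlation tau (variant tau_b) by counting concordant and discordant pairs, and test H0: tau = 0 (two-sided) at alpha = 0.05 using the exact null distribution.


Step 1: Enumerate the 28 unordered pairs (i,j) with i<j and classify each by sign(x_j-x_i) * sign(y_j-y_i).
  (1,2):dx=+5,dy=+4->C; (1,3):dx=+1,dy=-2->D; (1,4):dx=+7,dy=-11->D; (1,5):dx=-2,dy=-4->C
  (1,6):dx=+4,dy=-7->D; (1,7):dx=-1,dy=-9->C; (1,8):dx=+2,dy=+1->C; (2,3):dx=-4,dy=-6->C
  (2,4):dx=+2,dy=-15->D; (2,5):dx=-7,dy=-8->C; (2,6):dx=-1,dy=-11->C; (2,7):dx=-6,dy=-13->C
  (2,8):dx=-3,dy=-3->C; (3,4):dx=+6,dy=-9->D; (3,5):dx=-3,dy=-2->C; (3,6):dx=+3,dy=-5->D
  (3,7):dx=-2,dy=-7->C; (3,8):dx=+1,dy=+3->C; (4,5):dx=-9,dy=+7->D; (4,6):dx=-3,dy=+4->D
  (4,7):dx=-8,dy=+2->D; (4,8):dx=-5,dy=+12->D; (5,6):dx=+6,dy=-3->D; (5,7):dx=+1,dy=-5->D
  (5,8):dx=+4,dy=+5->C; (6,7):dx=-5,dy=-2->C; (6,8):dx=-2,dy=+8->D; (7,8):dx=+3,dy=+10->C
Step 2: C = 15, D = 13, total pairs = 28.
Step 3: tau = (C - D)/(n(n-1)/2) = (15 - 13)/28 = 0.071429.
Step 4: Exact two-sided p-value (enumerate n! = 40320 permutations of y under H0): p = 0.904861.
Step 5: alpha = 0.05. fail to reject H0.

tau_b = 0.0714 (C=15, D=13), p = 0.904861, fail to reject H0.


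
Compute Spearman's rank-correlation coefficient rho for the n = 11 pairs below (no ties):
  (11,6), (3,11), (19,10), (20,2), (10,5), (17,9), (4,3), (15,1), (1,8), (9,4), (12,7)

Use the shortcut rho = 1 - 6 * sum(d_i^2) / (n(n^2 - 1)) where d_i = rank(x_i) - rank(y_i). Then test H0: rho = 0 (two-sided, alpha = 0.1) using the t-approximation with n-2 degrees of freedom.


Step 1: Rank x and y separately (midranks; no ties here).
rank(x): 11->6, 3->2, 19->10, 20->11, 10->5, 17->9, 4->3, 15->8, 1->1, 9->4, 12->7
rank(y): 6->6, 11->11, 10->10, 2->2, 5->5, 9->9, 3->3, 1->1, 8->8, 4->4, 7->7
Step 2: d_i = R_x(i) - R_y(i); compute d_i^2.
  (6-6)^2=0, (2-11)^2=81, (10-10)^2=0, (11-2)^2=81, (5-5)^2=0, (9-9)^2=0, (3-3)^2=0, (8-1)^2=49, (1-8)^2=49, (4-4)^2=0, (7-7)^2=0
sum(d^2) = 260.
Step 3: rho = 1 - 6*260 / (11*(11^2 - 1)) = 1 - 1560/1320 = -0.181818.
Step 4: Under H0, t = rho * sqrt((n-2)/(1-rho^2)) = -0.5547 ~ t(9).
Step 5: Two-sided p-value from the t-distribution with 9 df = 0.592615.
Step 6: alpha = 0.1. fail to reject H0.

rho = -0.1818, p = 0.592615, fail to reject H0 at alpha = 0.1.


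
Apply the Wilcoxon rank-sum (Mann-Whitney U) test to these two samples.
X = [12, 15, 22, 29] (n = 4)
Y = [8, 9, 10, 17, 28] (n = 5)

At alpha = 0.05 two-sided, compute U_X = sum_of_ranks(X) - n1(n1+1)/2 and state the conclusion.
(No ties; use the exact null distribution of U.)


Step 1: Combine and sort all 9 observations; assign midranks.
sorted (value, group): (8,Y), (9,Y), (10,Y), (12,X), (15,X), (17,Y), (22,X), (28,Y), (29,X)
ranks: 8->1, 9->2, 10->3, 12->4, 15->5, 17->6, 22->7, 28->8, 29->9
Step 2: Rank sum for X: R1 = 4 + 5 + 7 + 9 = 25.
Step 3: U_X = R1 - n1(n1+1)/2 = 25 - 4*5/2 = 25 - 10 = 15.
       U_Y = n1*n2 - U_X = 20 - 15 = 5.
Step 4: No ties, so the exact null distribution of U (based on enumerating the C(9,4) = 126 equally likely rank assignments) gives the two-sided p-value.
Step 5: p-value = 0.285714; compare to alpha = 0.05. fail to reject H0.

U_X = 15, p = 0.285714, fail to reject H0 at alpha = 0.05.


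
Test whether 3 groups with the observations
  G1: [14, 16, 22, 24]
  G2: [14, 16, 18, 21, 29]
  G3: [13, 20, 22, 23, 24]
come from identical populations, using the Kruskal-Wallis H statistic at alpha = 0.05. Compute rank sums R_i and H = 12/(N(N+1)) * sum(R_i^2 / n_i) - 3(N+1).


Step 1: Combine all N = 14 observations and assign midranks.
sorted (value, group, rank): (13,G3,1), (14,G1,2.5), (14,G2,2.5), (16,G1,4.5), (16,G2,4.5), (18,G2,6), (20,G3,7), (21,G2,8), (22,G1,9.5), (22,G3,9.5), (23,G3,11), (24,G1,12.5), (24,G3,12.5), (29,G2,14)
Step 2: Sum ranks within each group.
R_1 = 29 (n_1 = 4)
R_2 = 35 (n_2 = 5)
R_3 = 41 (n_3 = 5)
Step 3: H = 12/(N(N+1)) * sum(R_i^2/n_i) - 3(N+1)
     = 12/(14*15) * (29^2/4 + 35^2/5 + 41^2/5) - 3*15
     = 0.057143 * 791.45 - 45
     = 0.225714.
Step 4: Ties present; correction factor C = 1 - 24/(14^3 - 14) = 0.991209. Corrected H = 0.225714 / 0.991209 = 0.227716.
Step 5: Under H0, H ~ chi^2(2); p-value = 0.892385.
Step 6: alpha = 0.05. fail to reject H0.

H = 0.2277, df = 2, p = 0.892385, fail to reject H0.


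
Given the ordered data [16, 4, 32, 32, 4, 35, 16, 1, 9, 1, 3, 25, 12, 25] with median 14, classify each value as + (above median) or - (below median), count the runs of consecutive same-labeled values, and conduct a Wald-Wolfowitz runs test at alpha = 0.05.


Step 1: Compute median = 14; label A = above, B = below.
Labels in order: ABAABAABBBBABA  (n_A = 7, n_B = 7)
Step 2: Count runs R = 9.
Step 3: Under H0 (random ordering), E[R] = 2*n_A*n_B/(n_A+n_B) + 1 = 2*7*7/14 + 1 = 8.0000.
        Var[R] = 2*n_A*n_B*(2*n_A*n_B - n_A - n_B) / ((n_A+n_B)^2 * (n_A+n_B-1)) = 8232/2548 = 3.2308.
        SD[R] = 1.7974.
Step 4: Continuity-corrected z = (R - 0.5 - E[R]) / SD[R] = (9 - 0.5 - 8.0000) / 1.7974 = 0.2782.
Step 5: Two-sided p-value via normal approximation = 2*(1 - Phi(|z|)) = 0.780879.
Step 6: alpha = 0.05. fail to reject H0.

R = 9, z = 0.2782, p = 0.780879, fail to reject H0.


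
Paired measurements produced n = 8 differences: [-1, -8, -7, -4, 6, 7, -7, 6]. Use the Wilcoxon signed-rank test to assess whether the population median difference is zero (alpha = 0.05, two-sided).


Step 1: Drop any zero differences (none here) and take |d_i|.
|d| = [1, 8, 7, 4, 6, 7, 7, 6]
Step 2: Midrank |d_i| (ties get averaged ranks).
ranks: |1|->1, |8|->8, |7|->6, |4|->2, |6|->3.5, |7|->6, |7|->6, |6|->3.5
Step 3: Attach original signs; sum ranks with positive sign and with negative sign.
W+ = 3.5 + 6 + 3.5 = 13
W- = 1 + 8 + 6 + 2 + 6 = 23
(Check: W+ + W- = 36 should equal n(n+1)/2 = 36.)
Step 4: Test statistic W = min(W+, W-) = 13.
Step 5: Ties in |d|, so use the tie-corrected normal approximation.
        E[W] = n(n+1)/4 = 8*9/4 = 18.
        Tie groups: |d|=6 (t=2), |d|=7 (t=3); sum(t^3 - t) = 30.
        Var[W] = n(n+1)(2n+1)/24 - sum(t^3-t)/48 = 1224/24 - 30/48 = 50.375.
        z = (W - E[W]) / sqrt(Var[W]) = (13 - 18) / 7.0975 = -0.7045.
        Two-sided p = 2*Phi(z) = 0.481140.
Step 6: alpha = 0.05. fail to reject H0.

W+ = 13, W- = 23, W = min = 13, p = 0.481140, fail to reject H0.
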